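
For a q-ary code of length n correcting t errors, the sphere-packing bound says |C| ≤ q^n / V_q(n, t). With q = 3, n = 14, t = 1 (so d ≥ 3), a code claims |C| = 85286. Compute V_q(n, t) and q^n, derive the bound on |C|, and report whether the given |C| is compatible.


V_q(n, t) = 29, q^n = 4782969, Hamming bound = 164929, |C| = 85286 ≤ bound (satisfied).

Step 1: Compute V_q(n, t) = Σ_{j=0}^1 C(n, j) (q−1)^j.
  j = 0: C(14,0)·(2)^0 = 1·1 = 1.
  j = 1: C(14,1)·(2)^1 = 14·2 = 28.
  V_q(n, t) = 1 + 28 = 29.
Step 2: q^n = 3^14 = 4782969.
Step 3: Hamming bound ⌊q^n / V_q(n,t)⌋ = ⌊4782969/29⌋ = 164929.
Step 4: Compare |C| = 85286 to 164929: satisfied.
The claimed |C| lies below the Hamming bound.


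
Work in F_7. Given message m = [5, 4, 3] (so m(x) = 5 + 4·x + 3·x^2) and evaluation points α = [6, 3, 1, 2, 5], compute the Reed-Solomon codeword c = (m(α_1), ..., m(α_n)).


c = [4, 2, 5, 4, 2]

Message polynomial: m(x) = 5 + 4·x + 3·x^2 (mod 7).
For each evaluation point α_i, compute m(α_i) mod 7:
  α_1 = 6: Horner steps 3 → 1 → 4, so m(6) = 4.
  α_2 = 3: Horner steps 3 → 6 → 2, so m(3) = 2.
  α_3 = 1: Horner steps 3 → 0 → 5, so m(1) = 5.
  α_4 = 2: Horner steps 3 → 3 → 4, so m(2) = 4.
  α_5 = 5: Horner steps 3 → 5 → 2, so m(5) = 2.
Codeword c = [4, 2, 5, 4, 2] ∈ F_7^5.


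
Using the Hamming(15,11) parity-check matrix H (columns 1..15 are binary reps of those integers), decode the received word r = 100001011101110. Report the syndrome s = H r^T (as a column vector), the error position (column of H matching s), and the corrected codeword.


s = (0, 0, 1, 1)^T, error position = 3, corrected codeword c = 101001011101110

Compute s = H r^T mod 2 one row at a time:
  s_1 = 1 + 1 + 1 + 0 + 1 + 1 + 1 + 0 = 6 ≡ 0 (mod 2).
  s_2 = 0 + 0 + 1 + 0 + 1 + 1 + 1 + 0 = 4 ≡ 0 (mod 2).
  s_3 = 0 + 0 + 1 + 0 + 1 + 0 + 1 + 0 = 3 ≡ 1 (mod 2).
  s_4 = 1 + 0 + 0 + 0 + 1 + 0 + 1 + 0 = 3 ≡ 1 (mod 2).
s = (0, 0, 1, 1)^T — this equals column 3 of H (binary 0011), so error is at position 3.
Correct: flip bit 3 of r = 100001011101110 to get c = 101001011101110.


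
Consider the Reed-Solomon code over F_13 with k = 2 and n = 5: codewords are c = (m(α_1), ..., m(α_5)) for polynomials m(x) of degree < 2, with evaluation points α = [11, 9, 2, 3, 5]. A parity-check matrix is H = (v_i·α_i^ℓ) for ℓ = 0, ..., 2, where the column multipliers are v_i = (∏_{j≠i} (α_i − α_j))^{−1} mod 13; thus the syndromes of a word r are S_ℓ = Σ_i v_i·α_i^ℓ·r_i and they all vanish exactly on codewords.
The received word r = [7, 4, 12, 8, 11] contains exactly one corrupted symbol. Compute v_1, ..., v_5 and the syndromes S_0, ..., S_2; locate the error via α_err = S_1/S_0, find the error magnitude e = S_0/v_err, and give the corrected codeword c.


S = (11, 9, 5), error at position 3, error magnitude e = 12, c = [7, 4, 0, 8, 11].

Step 1: column multipliers v_i = (∏_{j≠i}(α_i − α_j))^{−1} mod 13.
  i = 1 (α = 11): (11−9)(11−2)(11−3)(11−5) = 2·9·8·6 = 864 ≡ 6, so v_1 = 6^{−1} = 11 (mod 13).
  i = 2 (α = 9): (9−11)(9−2)(9−3)(9−5) = (−2)·7·6·4 = −336 ≡ 2, so v_2 = 2^{−1} = 7 (mod 13).
  i = 3 (α = 2): (2−11)(2−9)(2−3)(2−5) = (−9)·(−7)·(−1)·(−3) = 189 ≡ 7, so v_3 = 7^{−1} = 2 (mod 13).
  i = 4 (α = 3): (3−11)(3−9)(3−2)(3−5) = (−8)·(−6)·1·(−2) = −96 ≡ 8, so v_4 = 8^{−1} = 5 (mod 13).
  i = 5 (α = 5): (5−11)(5−9)(5−2)(5−3) = (−6)·(−4)·3·2 = 144 ≡ 1, so v_5 = 1^{−1} = 1 (mod 13).
  v = [11, 7, 2, 5, 1].
Step 2: syndromes of r = [7, 4, 12, 8, 11] (all sums mod 13).
  S_0 = Σ v_i r_i = 11·7 + 7·4 + 2·12 + 5·8 + 1·11 = 180 ≡ 11.
  S_1 = Σ v_i α_i r_i = 11·11·7 + 7·9·4 + 2·2·12 + 5·3·8 + 1·5·11 = 1322 ≡ 9.
  α_i^2 mod 13 = [4, 3, 4, 9, 12].
  S_2 = Σ v_i α_i^2 r_i = 11·4·7 + 7·3·4 + 2·4·12 + 5·9·8 + 1·12·11 = 980 ≡ 5.
  S = (11, 9, 5) ≠ 0, so r is not a codeword (an error is present).
Step 3: locate the error. For a single error e at position i, S_ℓ = v_i·e·α_i^ℓ, so α_err = S_1/S_0.
  S_0^{−1} = 11^{−1} = 6 (mod 13), so α_err = 9·6 = 54 ≡ 2 = α_3. Error position i = 3.
  Consistency check: S_2/S_1 = 5·3 = 15 ≡ 2 = α_err ✓ (single-error assumption holds).
Step 4: error magnitude e = S_0/v_3 = S_0·∏_{j≠3}(α_3 − α_j) = 11·7 = 77 ≡ 12 (mod 13).
Step 5: correct position 3: c_3 = r_3 − e = 12 − 12 ≡ 0 (mod 13). Hence c = [7, 4, 0, 8, 11].
  Check: interpolating c through the α_i gives m(x) = 10 + 8·x (degree < 2) with m(α_i) = c_i for every i, so c is indeed a codeword.


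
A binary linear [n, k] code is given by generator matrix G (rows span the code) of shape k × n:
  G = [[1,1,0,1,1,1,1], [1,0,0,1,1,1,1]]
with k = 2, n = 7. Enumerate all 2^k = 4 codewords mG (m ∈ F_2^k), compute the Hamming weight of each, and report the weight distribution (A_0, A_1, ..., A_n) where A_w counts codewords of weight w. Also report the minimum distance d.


Weight distribution: A_0 = 1, A_1 = 1, A_5 = 1, A_6 = 1. Minimum distance d = 1.

Enumerate all 2^2 = 4 messages m ∈ F_2^2.
For each, compute codeword c = mG in F_2^7, then tally its weight.
  m = 00 → c = 0000000, weight = 0.
  m = 10 → c = 1101111, weight = 6.
  m = 01 → c = 1001111, weight = 5.
  m = 11 → c = 0100000, weight = 1.
Tally weights:
  weight 0: 1 codewords.
  weight 1: 1 codewords.
  weight 5: 1 codewords.
  weight 6: 1 codewords.
Minimum distance d = smallest w > 0 with A_w > 0 = 1.
Sanity: Σ A_w = 4 = 2^2 = 4 ✓.


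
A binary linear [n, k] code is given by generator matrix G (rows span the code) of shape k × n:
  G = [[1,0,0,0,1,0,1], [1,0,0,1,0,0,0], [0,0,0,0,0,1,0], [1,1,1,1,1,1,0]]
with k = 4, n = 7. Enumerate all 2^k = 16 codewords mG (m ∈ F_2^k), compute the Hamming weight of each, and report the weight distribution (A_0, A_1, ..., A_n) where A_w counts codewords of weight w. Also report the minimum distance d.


Weight distribution: A_0 = 1, A_1 = 1, A_2 = 1, A_3 = 4, A_4 = 5, A_5 = 3, A_6 = 1. Minimum distance d = 1.

Enumerate all 2^4 = 16 messages m ∈ F_2^4.
For each, compute codeword c = mG in F_2^7, then tally its weight.
  m = 0000 → c = 0000000, weight = 0.
  m = 1000 → c = 1000101, weight = 3.
  m = 0100 → c = 1001000, weight = 2.
  m = 1100 → c = 0001101, weight = 3.
  m = 0010 → c = 0000010, weight = 1.
  m = 1010 → c = 1000111, weight = 4.
  m = 0110 → c = 1001010, weight = 3.
  m = 1110 → c = 0001111, weight = 4.
  m = 0001 → c = 1111110, weight = 6.
  m = 1001 → c = 0111011, weight = 5.
  m = 0101 → c = 0110110, weight = 4.
  m = 1101 → c = 1110011, weight = 5.
  m = 0011 → c = 1111100, weight = 5.
  m = 1011 → c = 0111001, weight = 4.
  m = 0111 → c = 0110100, weight = 3.
  m = 1111 → c = 1110001, weight = 4.
Tally weights:
  weight 0: 1 codewords.
  weight 1: 1 codewords.
  weight 2: 1 codewords.
  weight 3: 4 codewords.
  weight 4: 5 codewords.
  weight 5: 3 codewords.
  weight 6: 1 codewords.
Minimum distance d = smallest w > 0 with A_w > 0 = 1.
Sanity: Σ A_w = 16 = 2^4 = 16 ✓.


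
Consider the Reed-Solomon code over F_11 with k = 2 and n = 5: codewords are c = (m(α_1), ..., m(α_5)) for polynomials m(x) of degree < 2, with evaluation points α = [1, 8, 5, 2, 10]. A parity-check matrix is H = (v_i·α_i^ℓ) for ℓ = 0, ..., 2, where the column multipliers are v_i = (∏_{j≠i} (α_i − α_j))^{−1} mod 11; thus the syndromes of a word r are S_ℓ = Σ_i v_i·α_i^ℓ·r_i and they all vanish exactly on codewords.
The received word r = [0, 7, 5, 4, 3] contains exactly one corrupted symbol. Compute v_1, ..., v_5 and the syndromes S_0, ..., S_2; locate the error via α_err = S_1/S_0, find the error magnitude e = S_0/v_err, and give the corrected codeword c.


S = (1, 8, 9), error at position 2, error magnitude e = 1, c = [0, 6, 5, 4, 3].

Step 1: column multipliers v_i = (∏_{j≠i}(α_i − α_j))^{−1} mod 11.
  i = 1 (α = 1): (1−8)(1−5)(1−2)(1−10) = (−7)·(−4)·(−1)·(−9) = 252 ≡ 10, so v_1 = 10^{−1} = 10 (mod 11).
  i = 2 (α = 8): (8−1)(8−5)(8−2)(8−10) = 7·3·6·(−2) = −252 ≡ 1, so v_2 = 1^{−1} = 1 (mod 11).
  i = 3 (α = 5): (5−1)(5−8)(5−2)(5−10) = 4·(−3)·3·(−5) = 180 ≡ 4, so v_3 = 4^{−1} = 3 (mod 11).
  i = 4 (α = 2): (2−1)(2−8)(2−5)(2−10) = 1·(−6)·(−3)·(−8) = −144 ≡ 10, so v_4 = 10^{−1} = 10 (mod 11).
  i = 5 (α = 10): (10−1)(10−8)(10−5)(10−2) = 9·2·5·8 = 720 ≡ 5, so v_5 = 5^{−1} = 9 (mod 11).
  v = [10, 1, 3, 10, 9].
Step 2: syndromes of r = [0, 7, 5, 4, 3] (all sums mod 11).
  S_0 = Σ v_i r_i = 10·0 + 1·7 + 3·5 + 10·4 + 9·3 = 89 ≡ 1.
  S_1 = Σ v_i α_i r_i = 10·1·0 + 1·8·7 + 3·5·5 + 10·2·4 + 9·10·3 = 481 ≡ 8.
  α_i^2 mod 11 = [1, 9, 3, 4, 1].
  S_2 = Σ v_i α_i^2 r_i = 10·1·0 + 1·9·7 + 3·3·5 + 10·4·4 + 9·1·3 = 295 ≡ 9.
  S = (1, 8, 9) ≠ 0, so r is not a codeword (an error is present).
Step 3: locate the error. For a single error e at position i, S_ℓ = v_i·e·α_i^ℓ, so α_err = S_1/S_0.
  S_0^{−1} = 1^{−1} = 1 (mod 11), so α_err = 8·1 = 8 ≡ 8 = α_2. Error position i = 2.
  Consistency check: S_2/S_1 = 9·7 = 63 ≡ 8 = α_err ✓ (single-error assumption holds).
Step 4: error magnitude e = S_0/v_2 = S_0·∏_{j≠2}(α_2 − α_j) = 1·1 = 1 ≡ 1 (mod 11).
Step 5: correct position 2: c_2 = r_2 − e = 7 − 1 ≡ 6 (mod 11). Hence c = [0, 6, 5, 4, 3].
  Check: interpolating c through the α_i gives m(x) = 7 + 4·x (degree < 2) with m(α_i) = c_i for every i, so c is indeed a codeword.


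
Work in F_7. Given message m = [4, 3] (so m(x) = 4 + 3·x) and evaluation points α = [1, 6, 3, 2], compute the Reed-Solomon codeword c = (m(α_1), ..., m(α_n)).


c = [0, 1, 6, 3]

Message polynomial: m(x) = 4 + 3·x (mod 7).
For each evaluation point α_i, compute m(α_i) mod 7:
  α_1 = 1: Horner steps 3 → 0, so m(1) = 0.
  α_2 = 6: Horner steps 3 → 1, so m(6) = 1.
  α_3 = 3: Horner steps 3 → 6, so m(3) = 6.
  α_4 = 2: Horner steps 3 → 3, so m(2) = 3.
Codeword c = [0, 1, 6, 3] ∈ F_7^4.


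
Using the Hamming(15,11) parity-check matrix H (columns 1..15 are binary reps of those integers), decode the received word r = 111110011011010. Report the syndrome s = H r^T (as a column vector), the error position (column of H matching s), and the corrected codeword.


s = (1, 0, 0, 1)^T, error position = 9, corrected codeword c = 111110010011010

Compute s = H r^T mod 2 one row at a time:
  s_1 = 1 + 1 + 0 + 1 + 1 + 0 + 1 + 0 = 5 ≡ 1 (mod 2).
  s_2 = 1 + 1 + 0 + 0 + 1 + 0 + 1 + 0 = 4 ≡ 0 (mod 2).
  s_3 = 1 + 1 + 0 + 0 + 0 + 1 + 1 + 0 = 4 ≡ 0 (mod 2).
  s_4 = 1 + 1 + 1 + 0 + 1 + 1 + 0 + 0 = 5 ≡ 1 (mod 2).
s = (1, 0, 0, 1)^T — this equals column 9 of H (binary 1001), so error is at position 9.
Correct: flip bit 9 of r = 111110011011010 to get c = 111110010011010.


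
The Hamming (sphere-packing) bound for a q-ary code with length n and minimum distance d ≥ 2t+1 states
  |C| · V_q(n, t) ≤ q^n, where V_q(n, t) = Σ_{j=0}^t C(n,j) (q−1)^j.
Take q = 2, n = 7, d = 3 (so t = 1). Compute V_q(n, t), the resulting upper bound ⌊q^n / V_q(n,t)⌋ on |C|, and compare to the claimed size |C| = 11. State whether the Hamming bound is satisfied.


V_q(n, t) = 8, q^n = 128, Hamming bound = 16, |C| = 11 ≤ bound (satisfied).

Step 1: Compute V_q(n, t) = Σ_{j=0}^1 C(n, j) (q−1)^j.
  j = 0: C(7,0)·(1)^0 = 1·1 = 1.
  j = 1: C(7,1)·(1)^1 = 7·1 = 7.
  V_q(n, t) = 1 + 7 = 8.
Step 2: q^n = 2^7 = 128.
Step 3: Hamming bound ⌊q^n / V_q(n,t)⌋ = ⌊128/8⌋ = 16.
Step 4: Compare |C| = 11 to 16: satisfied.
The claimed |C| lies below the Hamming bound.


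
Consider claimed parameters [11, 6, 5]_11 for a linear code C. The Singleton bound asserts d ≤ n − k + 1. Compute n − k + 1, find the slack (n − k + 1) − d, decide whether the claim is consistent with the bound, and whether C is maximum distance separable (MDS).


Singleton RHS = n − k + 1 = 6, slack = 1, bound satisfied, not MDS.

Singleton bound: d ≤ n − k + 1.
Here n = 11, k = 6, so n − k + 1 = 6.
Given d = 5, check d ≤ 6: YES.
Slack = (n − k + 1) − d = 1.
The code is NOT MDS (slack = 1 > 0).
Description: the claimed parameters are [11, 6, 5]_11; such a code would be non-MDS.


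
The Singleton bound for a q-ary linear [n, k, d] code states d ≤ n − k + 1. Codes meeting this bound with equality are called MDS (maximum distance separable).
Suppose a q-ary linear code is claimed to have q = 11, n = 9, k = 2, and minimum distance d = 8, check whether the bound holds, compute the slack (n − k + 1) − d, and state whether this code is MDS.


Singleton RHS = n − k + 1 = 8, slack = 0, bound satisfied, MDS.

Singleton bound: d ≤ n − k + 1.
Here n = 9, k = 2, so n − k + 1 = 8.
Given d = 8, check d ≤ 8: YES.
Slack = (n − k + 1) − d = 0.
The code is MDS (slack = 0).
Description: the claimed parameters are [9, 2, 8]_11; such a code would be MDS (meets Singleton bound).


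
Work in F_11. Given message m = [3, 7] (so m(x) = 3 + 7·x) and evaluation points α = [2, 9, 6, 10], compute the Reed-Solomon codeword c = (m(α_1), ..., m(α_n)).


c = [6, 0, 1, 7]

Message polynomial: m(x) = 3 + 7·x (mod 11).
For each evaluation point α_i, compute m(α_i) mod 11:
  α_1 = 2: Horner steps 7 → 6, so m(2) = 6.
  α_2 = 9: Horner steps 7 → 0, so m(9) = 0.
  α_3 = 6: Horner steps 7 → 1, so m(6) = 1.
  α_4 = 10: Horner steps 7 → 7, so m(10) = 7.
Codeword c = [6, 0, 1, 7] ∈ F_11^4.


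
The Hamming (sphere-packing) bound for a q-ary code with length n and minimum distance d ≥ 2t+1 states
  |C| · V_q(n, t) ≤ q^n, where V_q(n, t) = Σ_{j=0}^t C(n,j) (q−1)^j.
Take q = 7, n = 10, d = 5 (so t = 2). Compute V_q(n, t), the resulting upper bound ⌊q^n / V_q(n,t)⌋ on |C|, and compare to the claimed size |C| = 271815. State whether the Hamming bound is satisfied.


V_q(n, t) = 1681, q^n = 282475249, Hamming bound = 168040, |C| = 271815 > bound (violated).

Step 1: Compute V_q(n, t) = Σ_{j=0}^2 C(n, j) (q−1)^j.
  j = 0: C(10,0)·(6)^0 = 1·1 = 1.
  j = 1: C(10,1)·(6)^1 = 10·6 = 60.
  j = 2: C(10,2)·(6)^2 = 45·36 = 1620.
  V_q(n, t) = 1 + 60 + 1620 = 1681.
Step 2: q^n = 7^10 = 282475249.
Step 3: Hamming bound ⌊q^n / V_q(n,t)⌋ = ⌊282475249/1681⌋ = 168040.
Step 4: Compare |C| = 271815 to 168040: violated.
The claimed |C| lies above the Hamming bound, so no 7-ary code of length 10 with d ≥ 5 can have 271815 codewords.


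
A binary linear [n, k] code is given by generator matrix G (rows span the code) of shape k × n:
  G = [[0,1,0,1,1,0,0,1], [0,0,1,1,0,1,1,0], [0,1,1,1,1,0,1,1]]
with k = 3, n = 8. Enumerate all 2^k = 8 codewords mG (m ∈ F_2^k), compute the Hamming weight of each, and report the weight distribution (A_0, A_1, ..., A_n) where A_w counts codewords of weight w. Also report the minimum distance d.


Weight distribution: A_0 = 1, A_2 = 2, A_4 = 3, A_6 = 2. Minimum distance d = 2.

Enumerate all 2^3 = 8 messages m ∈ F_2^3.
For each, compute codeword c = mG in F_2^8, then tally its weight.
  m = 000 → c = 00000000, weight = 0.
  m = 100 → c = 01011001, weight = 4.
  m = 010 → c = 00110110, weight = 4.
  m = 110 → c = 01101111, weight = 6.
  m = 001 → c = 01111011, weight = 6.
  m = 101 → c = 00100010, weight = 2.
  m = 011 → c = 01001101, weight = 4.
  m = 111 → c = 00010100, weight = 2.
Tally weights:
  weight 0: 1 codewords.
  weight 2: 2 codewords.
  weight 4: 3 codewords.
  weight 6: 2 codewords.
Minimum distance d = smallest w > 0 with A_w > 0 = 2.
Sanity: Σ A_w = 8 = 2^3 = 8 ✓.


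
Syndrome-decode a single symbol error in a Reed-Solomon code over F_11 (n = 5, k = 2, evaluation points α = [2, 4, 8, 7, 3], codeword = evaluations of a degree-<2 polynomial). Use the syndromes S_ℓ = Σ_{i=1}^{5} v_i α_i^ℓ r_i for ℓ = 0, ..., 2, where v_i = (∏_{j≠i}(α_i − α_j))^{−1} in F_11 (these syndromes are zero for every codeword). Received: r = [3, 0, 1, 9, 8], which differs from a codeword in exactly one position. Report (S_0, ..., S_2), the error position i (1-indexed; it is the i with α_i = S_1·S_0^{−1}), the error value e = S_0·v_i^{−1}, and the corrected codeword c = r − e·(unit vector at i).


S = (4, 8, 5), error at position 1, error magnitude e = 9, c = [5, 0, 1, 9, 8].

Step 1: column multipliers v_i = (∏_{j≠i}(α_i − α_j))^{−1} mod 11.
  i = 1 (α = 2): (2−4)(2−8)(2−7)(2−3) = (−2)·(−6)·(−5)·(−1) = 60 ≡ 5, so v_1 = 5^{−1} = 9 (mod 11).
  i = 2 (α = 4): (4−2)(4−8)(4−7)(4−3) = 2·(−4)·(−3)·1 = 24 ≡ 2, so v_2 = 2^{−1} = 6 (mod 11).
  i = 3 (α = 8): (8−2)(8−4)(8−7)(8−3) = 6·4·1·5 = 120 ≡ 10, so v_3 = 10^{−1} = 10 (mod 11).
  i = 4 (α = 7): (7−2)(7−4)(7−8)(7−3) = 5·3·(−1)·4 = −60 ≡ 6, so v_4 = 6^{−1} = 2 (mod 11).
  i = 5 (α = 3): (3−2)(3−4)(3−8)(3−7) = 1·(−1)·(−5)·(−4) = −20 ≡ 2, so v_5 = 2^{−1} = 6 (mod 11).
  v = [9, 6, 10, 2, 6].
Step 2: syndromes of r = [3, 0, 1, 9, 8] (all sums mod 11).
  S_0 = Σ v_i r_i = 9·3 + 6·0 + 10·1 + 2·9 + 6·8 = 103 ≡ 4.
  S_1 = Σ v_i α_i r_i = 9·2·3 + 6·4·0 + 10·8·1 + 2·7·9 + 6·3·8 = 404 ≡ 8.
  α_i^2 mod 11 = [4, 5, 9, 5, 9].
  S_2 = Σ v_i α_i^2 r_i = 9·4·3 + 6·5·0 + 10·9·1 + 2·5·9 + 6·9·8 = 720 ≡ 5.
  S = (4, 8, 5) ≠ 0, so r is not a codeword (an error is present).
Step 3: locate the error. For a single error e at position i, S_ℓ = v_i·e·α_i^ℓ, so α_err = S_1/S_0.
  S_0^{−1} = 4^{−1} = 3 (mod 11), so α_err = 8·3 = 24 ≡ 2 = α_1. Error position i = 1.
  Consistency check: S_2/S_1 = 5·7 = 35 ≡ 2 = α_err ✓ (single-error assumption holds).
Step 4: error magnitude e = S_0/v_1 = S_0·∏_{j≠1}(α_1 − α_j) = 4·5 = 20 ≡ 9 (mod 11).
Step 5: correct position 1: c_1 = r_1 − e = 3 − 9 ≡ 5 (mod 11). Hence c = [5, 0, 1, 9, 8].
  Check: interpolating c through the α_i gives m(x) = 10 + 3·x (degree < 2) with m(α_i) = c_i for every i, so c is indeed a codeword.


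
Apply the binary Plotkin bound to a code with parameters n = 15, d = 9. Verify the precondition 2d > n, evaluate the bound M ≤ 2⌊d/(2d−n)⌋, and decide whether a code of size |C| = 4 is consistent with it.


Plotkin bound M ≤ 6; given |C| = 4 ≤ bound (satisfied).

Check applicability: 2d = 18, n = 15.
2d − n = 3 > 0, so Plotkin applies.
Compute d/(2d−n) = 9/3 ≈ 3.0000.
⌊d/(2d−n)⌋ = 3.
Plotkin bound: M ≤ 2·3 = 6.
Given |C| = 4, check: satisfied.
This |C| is below the Plotkin bound.


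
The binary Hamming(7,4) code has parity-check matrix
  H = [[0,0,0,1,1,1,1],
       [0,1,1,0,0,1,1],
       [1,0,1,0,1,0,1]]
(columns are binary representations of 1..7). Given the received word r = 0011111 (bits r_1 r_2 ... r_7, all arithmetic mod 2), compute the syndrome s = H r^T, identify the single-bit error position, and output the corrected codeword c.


s = (0, 1, 1)^T, error position = 3, corrected codeword c = 0001111

Compute s = H r^T mod 2 one row at a time:
  s_1 = 1 + 1 + 1 + 1 = 4 ≡ 0 (mod 2).
  s_2 = 0 + 1 + 1 + 1 = 3 ≡ 1 (mod 2).
  s_3 = 0 + 1 + 1 + 1 = 3 ≡ 1 (mod 2).
s = (0, 1, 1)^T — this equals column 3 of H (binary 011), so error is at position 3.
Correct: flip bit 3 of r = 0011111 to get c = 0001111.


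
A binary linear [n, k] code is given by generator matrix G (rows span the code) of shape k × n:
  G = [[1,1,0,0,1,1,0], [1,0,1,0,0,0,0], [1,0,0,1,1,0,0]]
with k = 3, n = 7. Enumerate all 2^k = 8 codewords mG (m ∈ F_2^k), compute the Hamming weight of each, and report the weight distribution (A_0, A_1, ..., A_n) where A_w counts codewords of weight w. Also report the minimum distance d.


Weight distribution: A_0 = 1, A_2 = 1, A_3 = 3, A_4 = 2, A_5 = 1. Minimum distance d = 2.

Enumerate all 2^3 = 8 messages m ∈ F_2^3.
For each, compute codeword c = mG in F_2^7, then tally its weight.
  m = 000 → c = 0000000, weight = 0.
  m = 100 → c = 1100110, weight = 4.
  m = 010 → c = 1010000, weight = 2.
  m = 110 → c = 0110110, weight = 4.
  m = 001 → c = 1001100, weight = 3.
  m = 101 → c = 0101010, weight = 3.
  m = 011 → c = 0011100, weight = 3.
  m = 111 → c = 1111010, weight = 5.
Tally weights:
  weight 0: 1 codewords.
  weight 2: 1 codewords.
  weight 3: 3 codewords.
  weight 4: 2 codewords.
  weight 5: 1 codewords.
Minimum distance d = smallest w > 0 with A_w > 0 = 2.
Sanity: Σ A_w = 8 = 2^3 = 8 ✓.


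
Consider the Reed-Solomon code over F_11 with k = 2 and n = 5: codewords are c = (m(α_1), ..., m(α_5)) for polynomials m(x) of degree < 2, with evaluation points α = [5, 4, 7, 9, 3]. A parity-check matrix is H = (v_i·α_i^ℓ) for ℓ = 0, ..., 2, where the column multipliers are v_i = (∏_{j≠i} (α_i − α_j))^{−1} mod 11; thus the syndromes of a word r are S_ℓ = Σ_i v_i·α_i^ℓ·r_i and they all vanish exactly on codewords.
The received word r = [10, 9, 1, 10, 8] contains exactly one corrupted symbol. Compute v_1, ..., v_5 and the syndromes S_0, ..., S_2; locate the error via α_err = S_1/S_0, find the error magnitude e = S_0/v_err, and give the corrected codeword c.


S = (2, 7, 8), error at position 4, error magnitude e = 7, c = [10, 9, 1, 3, 8].

Step 1: column multipliers v_i = (∏_{j≠i}(α_i − α_j))^{−1} mod 11.
  i = 1 (α = 5): (5−4)(5−7)(5−9)(5−3) = 1·(−2)·(−4)·2 = 16 ≡ 5, so v_1 = 5^{−1} = 9 (mod 11).
  i = 2 (α = 4): (4−5)(4−7)(4−9)(4−3) = (−1)·(−3)·(−5)·1 = −15 ≡ 7, so v_2 = 7^{−1} = 8 (mod 11).
  i = 3 (α = 7): (7−5)(7−4)(7−9)(7−3) = 2·3·(−2)·4 = −48 ≡ 7, so v_3 = 7^{−1} = 8 (mod 11).
  i = 4 (α = 9): (9−5)(9−4)(9−7)(9−3) = 4·5·2·6 = 240 ≡ 9, so v_4 = 9^{−1} = 5 (mod 11).
  i = 5 (α = 3): (3−5)(3−4)(3−7)(3−9) = (−2)·(−1)·(−4)·(−6) = 48 ≡ 4, so v_5 = 4^{−1} = 3 (mod 11).
  v = [9, 8, 8, 5, 3].
Step 2: syndromes of r = [10, 9, 1, 10, 8] (all sums mod 11).
  S_0 = Σ v_i r_i = 9·10 + 8·9 + 8·1 + 5·10 + 3·8 = 244 ≡ 2.
  S_1 = Σ v_i α_i r_i = 9·5·10 + 8·4·9 + 8·7·1 + 5·9·10 + 3·3·8 = 1316 ≡ 7.
  α_i^2 mod 11 = [3, 5, 5, 4, 9].
  S_2 = Σ v_i α_i^2 r_i = 9·3·10 + 8·5·9 + 8·5·1 + 5·4·10 + 3·9·8 = 1086 ≡ 8.
  S = (2, 7, 8) ≠ 0, so r is not a codeword (an error is present).
Step 3: locate the error. For a single error e at position i, S_ℓ = v_i·e·α_i^ℓ, so α_err = S_1/S_0.
  S_0^{−1} = 2^{−1} = 6 (mod 11), so α_err = 7·6 = 42 ≡ 9 = α_4. Error position i = 4.
  Consistency check: S_2/S_1 = 8·8 = 64 ≡ 9 = α_err ✓ (single-error assumption holds).
Step 4: error magnitude e = S_0/v_4 = S_0·∏_{j≠4}(α_4 − α_j) = 2·9 = 18 ≡ 7 (mod 11).
Step 5: correct position 4: c_4 = r_4 − e = 10 − 7 ≡ 3 (mod 11). Hence c = [10, 9, 1, 3, 8].
  Check: interpolating c through the α_i gives m(x) = 5 + 1·x (degree < 2) with m(α_i) = c_i for every i, so c is indeed a codeword.


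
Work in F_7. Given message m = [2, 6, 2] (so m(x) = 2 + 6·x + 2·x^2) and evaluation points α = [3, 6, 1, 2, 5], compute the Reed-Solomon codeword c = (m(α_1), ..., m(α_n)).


c = [3, 5, 3, 1, 5]

Message polynomial: m(x) = 2 + 6·x + 2·x^2 (mod 7).
For each evaluation point α_i, compute m(α_i) mod 7:
  α_1 = 3: Horner steps 2 → 5 → 3, so m(3) = 3.
  α_2 = 6: Horner steps 2 → 4 → 5, so m(6) = 5.
  α_3 = 1: Horner steps 2 → 1 → 3, so m(1) = 3.
  α_4 = 2: Horner steps 2 → 3 → 1, so m(2) = 1.
  α_5 = 5: Horner steps 2 → 2 → 5, so m(5) = 5.
Codeword c = [3, 5, 3, 1, 5] ∈ F_7^5.


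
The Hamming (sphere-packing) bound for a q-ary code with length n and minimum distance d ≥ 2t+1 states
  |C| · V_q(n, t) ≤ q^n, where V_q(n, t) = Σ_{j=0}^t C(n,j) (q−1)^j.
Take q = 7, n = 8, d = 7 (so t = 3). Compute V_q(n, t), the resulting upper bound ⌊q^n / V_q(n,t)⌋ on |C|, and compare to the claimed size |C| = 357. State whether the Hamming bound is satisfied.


V_q(n, t) = 13153, q^n = 5764801, Hamming bound = 438, |C| = 357 ≤ bound (satisfied).

Step 1: Compute V_q(n, t) = Σ_{j=0}^3 C(n, j) (q−1)^j.
  j = 0: C(8,0)·(6)^0 = 1·1 = 1.
  j = 1: C(8,1)·(6)^1 = 8·6 = 48.
  j = 2: C(8,2)·(6)^2 = 28·36 = 1008.
  j = 3: C(8,3)·(6)^3 = 56·216 = 12096.
  V_q(n, t) = 1 + 48 + 1008 + 12096 = 13153.
Step 2: q^n = 7^8 = 5764801.
Step 3: Hamming bound ⌊q^n / V_q(n,t)⌋ = ⌊5764801/13153⌋ = 438.
Step 4: Compare |C| = 357 to 438: satisfied.
The claimed |C| lies below the Hamming bound.


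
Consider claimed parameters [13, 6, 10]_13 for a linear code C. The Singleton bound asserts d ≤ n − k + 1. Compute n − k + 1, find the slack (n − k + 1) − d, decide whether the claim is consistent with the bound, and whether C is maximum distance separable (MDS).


Singleton RHS = n − k + 1 = 8, slack = -2, bound violated (no such code; not MDS).

Singleton bound: d ≤ n − k + 1.
Here n = 13, k = 6, so n − k + 1 = 8.
Given d = 10, check d ≤ 8: NO.
Slack = (n − k + 1) − d = -2.
The slack is negative: d = 10 exceeds n − k + 1 = 8 by 2, so the Singleton bound is violated and no linear [13, 6, 10]_13 code can exist. In particular it is not MDS (MDS requires d = n − k + 1 exactly).
Description: the claimed parameters are [13, 6, 10]_13; such a code would be impossible (violates the Singleton bound).


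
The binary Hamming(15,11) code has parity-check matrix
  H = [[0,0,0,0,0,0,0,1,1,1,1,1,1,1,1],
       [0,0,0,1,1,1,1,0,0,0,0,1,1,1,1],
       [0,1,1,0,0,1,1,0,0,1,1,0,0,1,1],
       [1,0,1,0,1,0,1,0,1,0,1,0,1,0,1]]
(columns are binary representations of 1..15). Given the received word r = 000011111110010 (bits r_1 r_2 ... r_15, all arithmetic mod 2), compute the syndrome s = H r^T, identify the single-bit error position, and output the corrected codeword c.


s = (1, 0, 1, 0)^T, error position = 10, corrected codeword c = 000011111010010

Compute s = H r^T mod 2 one row at a time:
  s_1 = 1 + 1 + 1 + 1 + 0 + 0 + 1 + 0 = 5 ≡ 1 (mod 2).
  s_2 = 0 + 1 + 1 + 1 + 0 + 0 + 1 + 0 = 4 ≡ 0 (mod 2).
  s_3 = 0 + 0 + 1 + 1 + 1 + 1 + 1 + 0 = 5 ≡ 1 (mod 2).
  s_4 = 0 + 0 + 1 + 1 + 1 + 1 + 0 + 0 = 4 ≡ 0 (mod 2).
s = (1, 0, 1, 0)^T — this equals column 10 of H (binary 1010), so error is at position 10.
Correct: flip bit 10 of r = 000011111110010 to get c = 000011111010010.


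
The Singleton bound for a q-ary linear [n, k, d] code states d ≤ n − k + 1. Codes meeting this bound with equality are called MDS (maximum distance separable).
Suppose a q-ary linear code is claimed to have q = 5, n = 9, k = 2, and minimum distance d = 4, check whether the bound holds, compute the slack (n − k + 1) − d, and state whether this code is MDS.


Singleton RHS = n − k + 1 = 8, slack = 4, bound satisfied, not MDS.

Singleton bound: d ≤ n − k + 1.
Here n = 9, k = 2, so n − k + 1 = 8.
Given d = 4, check d ≤ 8: YES.
Slack = (n − k + 1) − d = 4.
The code is NOT MDS (slack = 4 > 0).
Description: the claimed parameters are [9, 2, 4]_5; such a code would be non-MDS.


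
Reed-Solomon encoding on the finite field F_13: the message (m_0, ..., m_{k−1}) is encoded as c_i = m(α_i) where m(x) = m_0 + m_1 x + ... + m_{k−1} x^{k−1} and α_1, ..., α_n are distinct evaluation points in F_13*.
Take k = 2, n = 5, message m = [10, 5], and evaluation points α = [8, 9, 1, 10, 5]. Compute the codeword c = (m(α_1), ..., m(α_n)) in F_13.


c = [11, 3, 2, 8, 9]

Message polynomial: m(x) = 10 + 5·x (mod 13).
For each evaluation point α_i, compute m(α_i) mod 13:
  α_1 = 8: Horner steps 5 → 11, so m(8) = 11.
  α_2 = 9: Horner steps 5 → 3, so m(9) = 3.
  α_3 = 1: Horner steps 5 → 2, so m(1) = 2.
  α_4 = 10: Horner steps 5 → 8, so m(10) = 8.
  α_5 = 5: Horner steps 5 → 9, so m(5) = 9.
Codeword c = [11, 3, 2, 8, 9] ∈ F_13^5.


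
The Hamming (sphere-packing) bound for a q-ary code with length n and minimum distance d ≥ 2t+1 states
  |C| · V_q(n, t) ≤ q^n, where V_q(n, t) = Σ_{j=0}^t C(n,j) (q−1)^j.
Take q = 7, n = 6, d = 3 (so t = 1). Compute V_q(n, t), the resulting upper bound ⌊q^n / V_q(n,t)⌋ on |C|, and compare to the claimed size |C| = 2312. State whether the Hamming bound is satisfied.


V_q(n, t) = 37, q^n = 117649, Hamming bound = 3179, |C| = 2312 ≤ bound (satisfied).

Step 1: Compute V_q(n, t) = Σ_{j=0}^1 C(n, j) (q−1)^j.
  j = 0: C(6,0)·(6)^0 = 1·1 = 1.
  j = 1: C(6,1)·(6)^1 = 6·6 = 36.
  V_q(n, t) = 1 + 36 = 37.
Step 2: q^n = 7^6 = 117649.
Step 3: Hamming bound ⌊q^n / V_q(n,t)⌋ = ⌊117649/37⌋ = 3179.
Step 4: Compare |C| = 2312 to 3179: satisfied.
The claimed |C| lies below the Hamming bound.


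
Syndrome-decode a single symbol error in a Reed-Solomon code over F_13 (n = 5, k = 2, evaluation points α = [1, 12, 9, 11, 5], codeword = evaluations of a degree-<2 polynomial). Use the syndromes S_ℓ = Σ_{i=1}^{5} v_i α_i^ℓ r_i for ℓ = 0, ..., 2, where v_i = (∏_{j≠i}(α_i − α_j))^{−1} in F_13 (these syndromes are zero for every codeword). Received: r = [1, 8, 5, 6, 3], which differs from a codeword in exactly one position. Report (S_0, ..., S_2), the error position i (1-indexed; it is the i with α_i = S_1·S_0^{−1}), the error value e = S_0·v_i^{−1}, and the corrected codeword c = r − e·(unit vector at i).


S = (6, 7, 6), error at position 2, error magnitude e = 8, c = [1, 0, 5, 6, 3].

Step 1: column multipliers v_i = (∏_{j≠i}(α_i − α_j))^{−1} mod 13.
  i = 1 (α = 1): (1−12)(1−9)(1−11)(1−5) = (−11)·(−8)·(−10)·(−4) = 3520 ≡ 10, so v_1 = 10^{−1} = 4 (mod 13).
  i = 2 (α = 12): (12−1)(12−9)(12−11)(12−5) = 11·3·1·7 = 231 ≡ 10, so v_2 = 10^{−1} = 4 (mod 13).
  i = 3 (α = 9): (9−1)(9−12)(9−11)(9−5) = 8·(−3)·(−2)·4 = 192 ≡ 10, so v_3 = 10^{−1} = 4 (mod 13).
  i = 4 (α = 11): (11−1)(11−12)(11−9)(11−5) = 10·(−1)·2·6 = −120 ≡ 10, so v_4 = 10^{−1} = 4 (mod 13).
  i = 5 (α = 5): (5−1)(5−12)(5−9)(5−11) = 4·(−7)·(−4)·(−6) = −672 ≡ 4, so v_5 = 4^{−1} = 10 (mod 13).
  v = [4, 4, 4, 4, 10].
Step 2: syndromes of r = [1, 8, 5, 6, 3] (all sums mod 13).
  S_0 = Σ v_i r_i = 4·1 + 4·8 + 4·5 + 4·6 + 10·3 = 110 ≡ 6.
  S_1 = Σ v_i α_i r_i = 4·1·1 + 4·12·8 + 4·9·5 + 4·11·6 + 10·5·3 = 982 ≡ 7.
  α_i^2 mod 13 = [1, 1, 3, 4, 12].
  S_2 = Σ v_i α_i^2 r_i = 4·1·1 + 4·1·8 + 4·3·5 + 4·4·6 + 10·12·3 = 552 ≡ 6.
  S = (6, 7, 6) ≠ 0, so r is not a codeword (an error is present).
Step 3: locate the error. For a single error e at position i, S_ℓ = v_i·e·α_i^ℓ, so α_err = S_1/S_0.
  S_0^{−1} = 6^{−1} = 11 (mod 13), so α_err = 7·11 = 77 ≡ 12 = α_2. Error position i = 2.
  Consistency check: S_2/S_1 = 6·2 = 12 ≡ 12 = α_err ✓ (single-error assumption holds).
Step 4: error magnitude e = S_0/v_2 = S_0·∏_{j≠2}(α_2 − α_j) = 6·10 = 60 ≡ 8 (mod 13).
Step 5: correct position 2: c_2 = r_2 − e = 8 − 8 ≡ 0 (mod 13). Hence c = [1, 0, 5, 6, 3].
  Check: interpolating c through the α_i gives m(x) = 7 + 7·x (degree < 2) with m(α_i) = c_i for every i, so c is indeed a codeword.


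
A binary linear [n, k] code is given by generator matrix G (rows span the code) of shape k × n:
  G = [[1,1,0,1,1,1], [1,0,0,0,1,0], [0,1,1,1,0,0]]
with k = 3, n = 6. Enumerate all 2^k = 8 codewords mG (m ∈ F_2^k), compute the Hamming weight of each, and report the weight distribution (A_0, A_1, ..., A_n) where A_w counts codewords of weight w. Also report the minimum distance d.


Weight distribution: A_0 = 1, A_2 = 2, A_3 = 2, A_4 = 1, A_5 = 2. Minimum distance d = 2.

Enumerate all 2^3 = 8 messages m ∈ F_2^3.
For each, compute codeword c = mG in F_2^6, then tally its weight.
  m = 000 → c = 000000, weight = 0.
  m = 100 → c = 110111, weight = 5.
  m = 010 → c = 100010, weight = 2.
  m = 110 → c = 010101, weight = 3.
  m = 001 → c = 011100, weight = 3.
  m = 101 → c = 101011, weight = 4.
  m = 011 → c = 111110, weight = 5.
  m = 111 → c = 001001, weight = 2.
Tally weights:
  weight 0: 1 codewords.
  weight 2: 2 codewords.
  weight 3: 2 codewords.
  weight 4: 1 codewords.
  weight 5: 2 codewords.
Minimum distance d = smallest w > 0 with A_w > 0 = 2.
Sanity: Σ A_w = 8 = 2^3 = 8 ✓.


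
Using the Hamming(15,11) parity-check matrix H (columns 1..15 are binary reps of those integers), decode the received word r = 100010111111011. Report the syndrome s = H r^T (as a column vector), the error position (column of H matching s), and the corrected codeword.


s = (1, 1, 1, 0)^T, error position = 14, corrected codeword c = 100010111111001

Compute s = H r^T mod 2 one row at a time:
  s_1 = 1 + 1 + 1 + 1 + 1 + 0 + 1 + 1 = 7 ≡ 1 (mod 2).
  s_2 = 0 + 1 + 0 + 1 + 1 + 0 + 1 + 1 = 5 ≡ 1 (mod 2).
  s_3 = 0 + 0 + 0 + 1 + 1 + 1 + 1 + 1 = 5 ≡ 1 (mod 2).
  s_4 = 1 + 0 + 1 + 1 + 1 + 1 + 0 + 1 = 6 ≡ 0 (mod 2).
s = (1, 1, 1, 0)^T — this equals column 14 of H (binary 1110), so error is at position 14.
Correct: flip bit 14 of r = 100010111111011 to get c = 100010111111001.


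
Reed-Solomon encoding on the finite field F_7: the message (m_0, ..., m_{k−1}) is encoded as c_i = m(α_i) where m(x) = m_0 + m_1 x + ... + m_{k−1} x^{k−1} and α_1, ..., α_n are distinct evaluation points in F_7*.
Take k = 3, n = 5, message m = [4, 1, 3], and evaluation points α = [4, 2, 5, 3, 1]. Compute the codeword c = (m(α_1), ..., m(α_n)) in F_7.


c = [0, 4, 0, 6, 1]

Message polynomial: m(x) = 4 + 1·x + 3·x^2 (mod 7).
For each evaluation point α_i, compute m(α_i) mod 7:
  α_1 = 4: Horner steps 3 → 6 → 0, so m(4) = 0.
  α_2 = 2: Horner steps 3 → 0 → 4, so m(2) = 4.
  α_3 = 5: Horner steps 3 → 2 → 0, so m(5) = 0.
  α_4 = 3: Horner steps 3 → 3 → 6, so m(3) = 6.
  α_5 = 1: Horner steps 3 → 4 → 1, so m(1) = 1.
Codeword c = [0, 4, 0, 6, 1] ∈ F_7^5.


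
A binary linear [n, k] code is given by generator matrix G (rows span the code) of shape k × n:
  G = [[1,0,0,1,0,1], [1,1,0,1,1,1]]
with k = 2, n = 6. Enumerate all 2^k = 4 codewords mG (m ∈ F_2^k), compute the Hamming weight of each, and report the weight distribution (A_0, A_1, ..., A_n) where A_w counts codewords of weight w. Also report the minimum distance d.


Weight distribution: A_0 = 1, A_2 = 1, A_3 = 1, A_5 = 1. Minimum distance d = 2.

Enumerate all 2^2 = 4 messages m ∈ F_2^2.
For each, compute codeword c = mG in F_2^6, then tally its weight.
  m = 00 → c = 000000, weight = 0.
  m = 10 → c = 100101, weight = 3.
  m = 01 → c = 110111, weight = 5.
  m = 11 → c = 010010, weight = 2.
Tally weights:
  weight 0: 1 codewords.
  weight 2: 1 codewords.
  weight 3: 1 codewords.
  weight 5: 1 codewords.
Minimum distance d = smallest w > 0 with A_w > 0 = 2.
Sanity: Σ A_w = 4 = 2^2 = 4 ✓.


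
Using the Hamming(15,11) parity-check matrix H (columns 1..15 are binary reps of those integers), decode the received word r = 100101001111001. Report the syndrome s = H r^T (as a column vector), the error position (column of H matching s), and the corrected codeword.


s = (1, 0, 0, 0)^T, error position = 8, corrected codeword c = 100101011111001

Compute s = H r^T mod 2 one row at a time:
  s_1 = 0 + 1 + 1 + 1 + 1 + 0 + 0 + 1 = 5 ≡ 1 (mod 2).
  s_2 = 1 + 0 + 1 + 0 + 1 + 0 + 0 + 1 = 4 ≡ 0 (mod 2).
  s_3 = 0 + 0 + 1 + 0 + 1 + 1 + 0 + 1 = 4 ≡ 0 (mod 2).
  s_4 = 1 + 0 + 0 + 0 + 1 + 1 + 0 + 1 = 4 ≡ 0 (mod 2).
s = (1, 0, 0, 0)^T — this equals column 8 of H (binary 1000), so error is at position 8.
Correct: flip bit 8 of r = 100101001111001 to get c = 100101011111001.


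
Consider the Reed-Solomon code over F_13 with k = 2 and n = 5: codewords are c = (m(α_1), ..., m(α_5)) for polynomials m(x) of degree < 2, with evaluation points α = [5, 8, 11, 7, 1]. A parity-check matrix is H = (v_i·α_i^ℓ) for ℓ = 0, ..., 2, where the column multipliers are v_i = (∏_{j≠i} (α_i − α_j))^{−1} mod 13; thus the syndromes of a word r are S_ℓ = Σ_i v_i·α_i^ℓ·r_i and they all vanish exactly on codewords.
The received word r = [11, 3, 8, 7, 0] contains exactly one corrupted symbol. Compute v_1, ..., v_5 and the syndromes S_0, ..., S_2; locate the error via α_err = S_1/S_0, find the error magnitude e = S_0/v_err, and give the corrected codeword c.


S = (4, 2, 1), error at position 4, error magnitude e = 10, c = [11, 3, 8, 10, 0].

Step 1: column multipliers v_i = (∏_{j≠i}(α_i − α_j))^{−1} mod 13.
  i = 1 (α = 5): (5−8)(5−11)(5−7)(5−1) = (−3)·(−6)·(−2)·4 = −144 ≡ 12, so v_1 = 12^{−1} = 12 (mod 13).
  i = 2 (α = 8): (8−5)(8−11)(8−7)(8−1) = 3·(−3)·1·7 = −63 ≡ 2, so v_2 = 2^{−1} = 7 (mod 13).
  i = 3 (α = 11): (11−5)(11−8)(11−7)(11−1) = 6·3·4·10 = 720 ≡ 5, so v_3 = 5^{−1} = 8 (mod 13).
  i = 4 (α = 7): (7−5)(7−8)(7−11)(7−1) = 2·(−1)·(−4)·6 = 48 ≡ 9, so v_4 = 9^{−1} = 3 (mod 13).
  i = 5 (α = 1): (1−5)(1−8)(1−11)(1−7) = (−4)·(−7)·(−10)·(−6) = 1680 ≡ 3, so v_5 = 3^{−1} = 9 (mod 13).
  v = [12, 7, 8, 3, 9].
Step 2: syndromes of r = [11, 3, 8, 7, 0] (all sums mod 13).
  S_0 = Σ v_i r_i = 12·11 + 7·3 + 8·8 + 3·7 + 9·0 = 238 ≡ 4.
  S_1 = Σ v_i α_i r_i = 12·5·11 + 7·8·3 + 8·11·8 + 3·7·7 + 9·1·0 = 1679 ≡ 2.
  α_i^2 mod 13 = [12, 12, 4, 10, 1].
  S_2 = Σ v_i α_i^2 r_i = 12·12·11 + 7·12·3 + 8·4·8 + 3·10·7 + 9·1·0 = 2302 ≡ 1.
  S = (4, 2, 1) ≠ 0, so r is not a codeword (an error is present).
Step 3: locate the error. For a single error e at position i, S_ℓ = v_i·e·α_i^ℓ, so α_err = S_1/S_0.
  S_0^{−1} = 4^{−1} = 10 (mod 13), so α_err = 2·10 = 20 ≡ 7 = α_4. Error position i = 4.
  Consistency check: S_2/S_1 = 1·7 = 7 ≡ 7 = α_err ✓ (single-error assumption holds).
Step 4: error magnitude e = S_0/v_4 = S_0·∏_{j≠4}(α_4 − α_j) = 4·9 = 36 ≡ 10 (mod 13).
Step 5: correct position 4: c_4 = r_4 − e = 7 − 10 ≡ 10 (mod 13). Hence c = [11, 3, 8, 10, 0].
  Check: interpolating c through the α_i gives m(x) = 7 + 6·x (degree < 2) with m(α_i) = c_i for every i, so c is indeed a codeword.


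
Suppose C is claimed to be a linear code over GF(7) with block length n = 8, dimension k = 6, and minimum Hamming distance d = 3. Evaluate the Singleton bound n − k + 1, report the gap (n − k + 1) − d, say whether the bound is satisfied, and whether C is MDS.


Singleton RHS = n − k + 1 = 3, slack = 0, bound satisfied, MDS.

Singleton bound: d ≤ n − k + 1.
Here n = 8, k = 6, so n − k + 1 = 3.
Given d = 3, check d ≤ 3: YES.
Slack = (n − k + 1) − d = 0.
The code is MDS (slack = 0).
Description: the claimed parameters are [8, 6, 3]_7; such a code would be MDS (meets Singleton bound).


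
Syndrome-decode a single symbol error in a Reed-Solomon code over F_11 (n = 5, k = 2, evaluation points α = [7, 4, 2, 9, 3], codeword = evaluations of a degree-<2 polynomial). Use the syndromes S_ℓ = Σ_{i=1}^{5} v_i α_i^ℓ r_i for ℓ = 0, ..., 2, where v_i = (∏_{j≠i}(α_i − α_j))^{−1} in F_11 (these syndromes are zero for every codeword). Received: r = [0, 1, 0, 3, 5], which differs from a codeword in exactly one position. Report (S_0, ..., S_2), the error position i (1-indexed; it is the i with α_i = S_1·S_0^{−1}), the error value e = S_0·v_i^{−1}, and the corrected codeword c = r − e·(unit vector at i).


S = (6, 1, 2), error at position 3, error magnitude e = 2, c = [0, 1, 9, 3, 5].

Step 1: column multipliers v_i = (∏_{j≠i}(α_i − α_j))^{−1} mod 11.
  i = 1 (α = 7): (7−4)(7−2)(7−9)(7−3) = 3·5·(−2)·4 = −120 ≡ 1, so v_1 = 1^{−1} = 1 (mod 11).
  i = 2 (α = 4): (4−7)(4−2)(4−9)(4−3) = (−3)·2·(−5)·1 = 30 ≡ 8, so v_2 = 8^{−1} = 7 (mod 11).
  i = 3 (α = 2): (2−7)(2−4)(2−9)(2−3) = (−5)·(−2)·(−7)·(−1) = 70 ≡ 4, so v_3 = 4^{−1} = 3 (mod 11).
  i = 4 (α = 9): (9−7)(9−4)(9−2)(9−3) = 2·5·7·6 = 420 ≡ 2, so v_4 = 2^{−1} = 6 (mod 11).
  i = 5 (α = 3): (3−7)(3−4)(3−2)(3−9) = (−4)·(−1)·1·(−6) = −24 ≡ 9, so v_5 = 9^{−1} = 5 (mod 11).
  v = [1, 7, 3, 6, 5].
Step 2: syndromes of r = [0, 1, 0, 3, 5] (all sums mod 11).
  S_0 = Σ v_i r_i = 1·0 + 7·1 + 3·0 + 6·3 + 5·5 = 50 ≡ 6.
  S_1 = Σ v_i α_i r_i = 1·7·0 + 7·4·1 + 3·2·0 + 6·9·3 + 5·3·5 = 265 ≡ 1.
  α_i^2 mod 11 = [5, 5, 4, 4, 9].
  S_2 = Σ v_i α_i^2 r_i = 1·5·0 + 7·5·1 + 3·4·0 + 6·4·3 + 5·9·5 = 332 ≡ 2.
  S = (6, 1, 2) ≠ 0, so r is not a codeword (an error is present).
Step 3: locate the error. For a single error e at position i, S_ℓ = v_i·e·α_i^ℓ, so α_err = S_1/S_0.
  S_0^{−1} = 6^{−1} = 2 (mod 11), so α_err = 1·2 = 2 ≡ 2 = α_3. Error position i = 3.
  Consistency check: S_2/S_1 = 2·1 = 2 ≡ 2 = α_err ✓ (single-error assumption holds).
Step 4: error magnitude e = S_0/v_3 = S_0·∏_{j≠3}(α_3 − α_j) = 6·4 = 24 ≡ 2 (mod 11).
Step 5: correct position 3: c_3 = r_3 − e = 0 − 2 ≡ 9 (mod 11). Hence c = [0, 1, 9, 3, 5].
  Check: interpolating c through the α_i gives m(x) = 6 + 7·x (degree < 2) with m(α_i) = c_i for every i, so c is indeed a codeword.
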